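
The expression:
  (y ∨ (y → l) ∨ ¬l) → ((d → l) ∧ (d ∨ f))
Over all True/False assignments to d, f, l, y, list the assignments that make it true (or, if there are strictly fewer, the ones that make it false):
is true only for:
  d=False, f=True, l=False, y=False;
  d=False, f=True, l=False, y=True;
  d=False, f=True, l=True, y=False;
  d=False, f=True, l=True, y=True;
  d=True, f=False, l=True, y=False;
  d=True, f=False, l=True, y=True;
  d=True, f=True, l=True, y=False;
  d=True, f=True, l=True, y=True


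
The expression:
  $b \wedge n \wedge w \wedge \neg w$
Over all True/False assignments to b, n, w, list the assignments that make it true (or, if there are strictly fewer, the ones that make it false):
is never true.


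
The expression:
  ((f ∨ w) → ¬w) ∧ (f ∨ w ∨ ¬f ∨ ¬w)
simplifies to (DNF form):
¬w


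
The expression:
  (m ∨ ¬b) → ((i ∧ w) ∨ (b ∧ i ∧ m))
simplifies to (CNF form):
(b ∨ i) ∧ (b ∨ w) ∧ (i ∨ ¬m)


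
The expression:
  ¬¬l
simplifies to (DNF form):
l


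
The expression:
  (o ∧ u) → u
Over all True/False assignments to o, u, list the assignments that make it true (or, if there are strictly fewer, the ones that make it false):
is always true.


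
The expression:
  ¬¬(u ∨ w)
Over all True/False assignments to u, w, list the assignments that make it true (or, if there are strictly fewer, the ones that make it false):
is false only for:
  u=False, w=False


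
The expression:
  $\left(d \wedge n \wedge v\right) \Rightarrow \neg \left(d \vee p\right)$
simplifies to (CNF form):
$\neg d \vee \neg n \vee \neg v$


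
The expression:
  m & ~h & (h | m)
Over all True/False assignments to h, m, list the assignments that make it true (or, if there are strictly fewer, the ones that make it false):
is true only for:
  h=False, m=True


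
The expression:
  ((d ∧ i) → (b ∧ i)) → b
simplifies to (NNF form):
b ∨ (d ∧ i)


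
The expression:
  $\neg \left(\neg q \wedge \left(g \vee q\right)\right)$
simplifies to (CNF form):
$q \vee \neg g$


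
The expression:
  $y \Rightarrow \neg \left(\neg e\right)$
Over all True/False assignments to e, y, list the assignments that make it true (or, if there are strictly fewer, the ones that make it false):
is false only for:
  e=False, y=True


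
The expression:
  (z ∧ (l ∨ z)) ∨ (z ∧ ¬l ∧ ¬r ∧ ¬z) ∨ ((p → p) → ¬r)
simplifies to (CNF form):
z ∨ ¬r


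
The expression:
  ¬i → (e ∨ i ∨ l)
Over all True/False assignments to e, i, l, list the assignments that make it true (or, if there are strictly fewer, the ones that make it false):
is false only for:
  e=False, i=False, l=False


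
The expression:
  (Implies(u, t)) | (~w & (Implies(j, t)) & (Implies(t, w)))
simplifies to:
t | ~u | (~j & ~w)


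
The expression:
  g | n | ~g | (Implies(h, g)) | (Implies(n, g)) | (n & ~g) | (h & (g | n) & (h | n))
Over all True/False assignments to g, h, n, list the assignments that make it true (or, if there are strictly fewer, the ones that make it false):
is always true.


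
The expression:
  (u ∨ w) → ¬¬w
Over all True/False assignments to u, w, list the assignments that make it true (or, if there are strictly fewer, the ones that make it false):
is false only for:
  u=True, w=False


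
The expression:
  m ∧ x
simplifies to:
m ∧ x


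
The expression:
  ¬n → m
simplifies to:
m ∨ n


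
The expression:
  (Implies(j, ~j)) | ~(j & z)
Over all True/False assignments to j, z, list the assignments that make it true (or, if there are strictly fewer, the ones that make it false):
is false only for:
  j=True, z=True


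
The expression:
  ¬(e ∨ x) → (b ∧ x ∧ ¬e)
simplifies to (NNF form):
e ∨ x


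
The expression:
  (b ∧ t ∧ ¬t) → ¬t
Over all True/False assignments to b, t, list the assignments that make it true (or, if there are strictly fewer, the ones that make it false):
is always true.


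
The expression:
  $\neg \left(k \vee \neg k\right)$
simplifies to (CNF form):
$\text{False}$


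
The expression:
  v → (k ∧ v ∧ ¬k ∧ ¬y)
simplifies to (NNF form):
¬v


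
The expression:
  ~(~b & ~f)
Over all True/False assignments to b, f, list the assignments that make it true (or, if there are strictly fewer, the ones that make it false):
is false only for:
  b=False, f=False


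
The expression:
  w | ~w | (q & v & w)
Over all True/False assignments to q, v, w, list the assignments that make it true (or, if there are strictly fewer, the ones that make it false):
is always true.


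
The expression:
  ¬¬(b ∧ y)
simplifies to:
b ∧ y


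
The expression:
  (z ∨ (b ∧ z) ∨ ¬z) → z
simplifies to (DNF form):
z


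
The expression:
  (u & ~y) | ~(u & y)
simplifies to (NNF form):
~u | ~y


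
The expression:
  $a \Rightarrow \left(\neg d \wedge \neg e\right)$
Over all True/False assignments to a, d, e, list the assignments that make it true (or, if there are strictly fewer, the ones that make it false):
is false only for:
  a=True, d=False, e=True;
  a=True, d=True, e=False;
  a=True, d=True, e=True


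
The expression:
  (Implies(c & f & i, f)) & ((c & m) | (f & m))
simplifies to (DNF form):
(c & m) | (f & m)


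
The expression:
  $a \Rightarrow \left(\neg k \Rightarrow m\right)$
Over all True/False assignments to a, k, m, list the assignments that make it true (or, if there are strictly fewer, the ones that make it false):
is false only for:
  a=True, k=False, m=False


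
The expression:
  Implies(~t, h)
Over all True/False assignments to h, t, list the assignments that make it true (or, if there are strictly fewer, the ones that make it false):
is false only for:
  h=False, t=False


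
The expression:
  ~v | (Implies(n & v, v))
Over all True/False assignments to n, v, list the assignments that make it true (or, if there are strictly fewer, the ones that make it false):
is always true.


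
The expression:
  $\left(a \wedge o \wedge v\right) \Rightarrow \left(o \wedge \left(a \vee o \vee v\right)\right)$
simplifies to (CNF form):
$\text{True}$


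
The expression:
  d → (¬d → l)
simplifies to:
True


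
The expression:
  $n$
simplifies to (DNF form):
$n$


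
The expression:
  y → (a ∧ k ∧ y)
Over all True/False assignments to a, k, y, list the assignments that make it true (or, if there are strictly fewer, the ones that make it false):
is false only for:
  a=False, k=False, y=True;
  a=False, k=True, y=True;
  a=True, k=False, y=True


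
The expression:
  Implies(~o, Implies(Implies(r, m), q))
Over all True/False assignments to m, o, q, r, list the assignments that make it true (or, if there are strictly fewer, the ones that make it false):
is false only for:
  m=False, o=False, q=False, r=False;
  m=True, o=False, q=False, r=False;
  m=True, o=False, q=False, r=True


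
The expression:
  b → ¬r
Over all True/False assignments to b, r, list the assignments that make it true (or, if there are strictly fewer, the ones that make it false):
is false only for:
  b=True, r=True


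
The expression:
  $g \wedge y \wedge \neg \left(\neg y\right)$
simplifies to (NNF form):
$g \wedge y$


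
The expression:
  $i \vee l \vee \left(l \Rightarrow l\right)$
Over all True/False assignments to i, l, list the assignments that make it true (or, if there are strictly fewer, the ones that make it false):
is always true.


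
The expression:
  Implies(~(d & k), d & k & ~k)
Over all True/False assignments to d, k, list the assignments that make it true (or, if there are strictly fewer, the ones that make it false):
is true only for:
  d=True, k=True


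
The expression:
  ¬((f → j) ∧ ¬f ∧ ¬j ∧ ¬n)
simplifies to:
f ∨ j ∨ n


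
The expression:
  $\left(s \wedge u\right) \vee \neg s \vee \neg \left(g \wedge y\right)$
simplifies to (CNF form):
$u \vee \neg g \vee \neg s \vee \neg y$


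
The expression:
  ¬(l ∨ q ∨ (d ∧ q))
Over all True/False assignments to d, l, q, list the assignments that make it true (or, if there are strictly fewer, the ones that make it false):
is true only for:
  d=False, l=False, q=False;
  d=True, l=False, q=False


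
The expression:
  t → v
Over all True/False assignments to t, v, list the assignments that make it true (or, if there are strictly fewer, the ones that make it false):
is false only for:
  t=True, v=False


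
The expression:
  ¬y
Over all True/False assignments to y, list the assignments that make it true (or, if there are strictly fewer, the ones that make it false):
is true only for:
  y=False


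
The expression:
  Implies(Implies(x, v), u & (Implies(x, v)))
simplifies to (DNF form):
u | (x & ~v)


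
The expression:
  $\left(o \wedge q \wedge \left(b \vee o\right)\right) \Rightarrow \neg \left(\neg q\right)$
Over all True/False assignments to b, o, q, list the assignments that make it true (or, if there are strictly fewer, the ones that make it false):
is always true.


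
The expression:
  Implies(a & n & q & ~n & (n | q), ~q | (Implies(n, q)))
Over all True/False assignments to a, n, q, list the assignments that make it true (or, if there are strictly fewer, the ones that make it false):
is always true.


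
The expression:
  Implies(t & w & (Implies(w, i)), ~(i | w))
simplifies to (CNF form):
~i | ~t | ~w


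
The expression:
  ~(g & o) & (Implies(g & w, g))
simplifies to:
~g | ~o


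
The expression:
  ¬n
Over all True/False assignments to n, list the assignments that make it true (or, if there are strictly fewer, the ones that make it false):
is true only for:
  n=False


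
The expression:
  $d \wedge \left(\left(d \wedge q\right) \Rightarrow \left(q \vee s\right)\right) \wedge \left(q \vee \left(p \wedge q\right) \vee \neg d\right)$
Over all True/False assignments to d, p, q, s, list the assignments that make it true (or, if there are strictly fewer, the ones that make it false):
is true only for:
  d=True, p=False, q=True, s=False;
  d=True, p=False, q=True, s=True;
  d=True, p=True, q=True, s=False;
  d=True, p=True, q=True, s=True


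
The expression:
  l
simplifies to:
l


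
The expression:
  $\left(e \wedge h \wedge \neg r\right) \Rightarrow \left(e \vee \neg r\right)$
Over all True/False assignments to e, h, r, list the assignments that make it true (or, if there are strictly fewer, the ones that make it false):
is always true.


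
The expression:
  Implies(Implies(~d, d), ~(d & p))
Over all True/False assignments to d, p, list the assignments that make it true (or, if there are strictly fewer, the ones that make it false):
is false only for:
  d=True, p=True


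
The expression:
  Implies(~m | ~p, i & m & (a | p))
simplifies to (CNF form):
m & (a | p) & (i | p)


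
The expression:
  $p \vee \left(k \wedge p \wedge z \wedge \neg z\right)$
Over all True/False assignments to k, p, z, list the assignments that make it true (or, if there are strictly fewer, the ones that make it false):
is true only for:
  k=False, p=True, z=False;
  k=False, p=True, z=True;
  k=True, p=True, z=False;
  k=True, p=True, z=True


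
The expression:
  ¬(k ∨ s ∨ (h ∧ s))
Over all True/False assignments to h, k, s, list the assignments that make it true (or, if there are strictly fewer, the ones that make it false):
is true only for:
  h=False, k=False, s=False;
  h=True, k=False, s=False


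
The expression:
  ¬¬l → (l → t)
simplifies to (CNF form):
t ∨ ¬l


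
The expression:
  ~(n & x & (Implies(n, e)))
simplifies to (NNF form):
~e | ~n | ~x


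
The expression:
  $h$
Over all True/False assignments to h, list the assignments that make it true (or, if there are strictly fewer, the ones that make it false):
is true only for:
  h=True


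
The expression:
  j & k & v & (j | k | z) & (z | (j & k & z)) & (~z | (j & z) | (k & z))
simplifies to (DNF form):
j & k & v & z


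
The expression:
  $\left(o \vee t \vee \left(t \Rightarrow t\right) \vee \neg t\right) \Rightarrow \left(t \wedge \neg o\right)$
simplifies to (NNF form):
$t \wedge \neg o$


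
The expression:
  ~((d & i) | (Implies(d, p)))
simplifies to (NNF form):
d & ~i & ~p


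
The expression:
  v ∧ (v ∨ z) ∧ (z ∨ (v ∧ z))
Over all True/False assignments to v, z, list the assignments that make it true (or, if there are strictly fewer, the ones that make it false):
is true only for:
  v=True, z=True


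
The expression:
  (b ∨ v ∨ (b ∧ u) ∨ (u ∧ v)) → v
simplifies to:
v ∨ ¬b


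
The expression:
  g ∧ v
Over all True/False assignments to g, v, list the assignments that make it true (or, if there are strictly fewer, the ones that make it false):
is true only for:
  g=True, v=True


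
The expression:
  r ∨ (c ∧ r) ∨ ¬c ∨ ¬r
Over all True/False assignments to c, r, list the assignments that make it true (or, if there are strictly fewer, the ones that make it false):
is always true.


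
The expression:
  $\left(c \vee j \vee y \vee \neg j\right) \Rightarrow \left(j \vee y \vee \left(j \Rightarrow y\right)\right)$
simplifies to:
$\text{True}$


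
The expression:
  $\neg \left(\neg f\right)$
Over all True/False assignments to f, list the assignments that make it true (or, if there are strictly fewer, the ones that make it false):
is true only for:
  f=True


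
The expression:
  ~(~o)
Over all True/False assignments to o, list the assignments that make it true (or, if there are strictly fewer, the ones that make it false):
is true only for:
  o=True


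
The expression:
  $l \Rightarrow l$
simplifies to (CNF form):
$\text{True}$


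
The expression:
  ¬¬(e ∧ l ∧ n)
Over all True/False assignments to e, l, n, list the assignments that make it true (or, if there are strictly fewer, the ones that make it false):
is true only for:
  e=True, l=True, n=True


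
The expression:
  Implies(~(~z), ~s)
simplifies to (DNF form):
~s | ~z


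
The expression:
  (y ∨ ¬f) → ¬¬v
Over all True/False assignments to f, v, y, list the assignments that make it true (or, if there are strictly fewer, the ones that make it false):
is false only for:
  f=False, v=False, y=False;
  f=False, v=False, y=True;
  f=True, v=False, y=True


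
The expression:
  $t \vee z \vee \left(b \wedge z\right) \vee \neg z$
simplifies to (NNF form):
$\text{True}$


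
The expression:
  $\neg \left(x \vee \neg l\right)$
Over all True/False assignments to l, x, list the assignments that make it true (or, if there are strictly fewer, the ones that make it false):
is true only for:
  l=True, x=False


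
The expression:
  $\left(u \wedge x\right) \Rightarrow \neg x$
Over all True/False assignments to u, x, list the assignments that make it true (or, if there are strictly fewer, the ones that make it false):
is false only for:
  u=True, x=True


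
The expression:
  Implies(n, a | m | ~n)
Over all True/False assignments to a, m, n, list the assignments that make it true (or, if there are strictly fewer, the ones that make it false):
is false only for:
  a=False, m=False, n=True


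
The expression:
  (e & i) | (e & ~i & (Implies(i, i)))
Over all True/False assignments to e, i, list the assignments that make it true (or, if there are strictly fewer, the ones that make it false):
is true only for:
  e=True, i=False;
  e=True, i=True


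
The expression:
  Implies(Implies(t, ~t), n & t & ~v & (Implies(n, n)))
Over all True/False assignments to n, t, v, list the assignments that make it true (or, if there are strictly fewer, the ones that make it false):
is true only for:
  n=False, t=True, v=False;
  n=False, t=True, v=True;
  n=True, t=True, v=False;
  n=True, t=True, v=True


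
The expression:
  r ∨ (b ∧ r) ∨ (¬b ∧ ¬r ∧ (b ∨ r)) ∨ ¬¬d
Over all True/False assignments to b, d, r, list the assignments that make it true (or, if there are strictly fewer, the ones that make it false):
is false only for:
  b=False, d=False, r=False;
  b=True, d=False, r=False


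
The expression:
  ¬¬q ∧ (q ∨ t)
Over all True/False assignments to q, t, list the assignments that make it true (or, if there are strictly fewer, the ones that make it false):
is true only for:
  q=True, t=False;
  q=True, t=True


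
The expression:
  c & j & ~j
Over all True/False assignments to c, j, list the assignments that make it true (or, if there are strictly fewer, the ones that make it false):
is never true.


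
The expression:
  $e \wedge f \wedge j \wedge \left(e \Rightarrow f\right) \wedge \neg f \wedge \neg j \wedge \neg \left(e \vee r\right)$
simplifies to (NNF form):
$\text{False}$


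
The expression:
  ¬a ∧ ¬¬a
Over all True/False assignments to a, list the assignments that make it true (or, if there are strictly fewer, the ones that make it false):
is never true.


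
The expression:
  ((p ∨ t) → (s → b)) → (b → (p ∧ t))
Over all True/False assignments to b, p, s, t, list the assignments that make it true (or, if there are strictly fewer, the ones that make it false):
is false only for:
  b=True, p=False, s=False, t=False;
  b=True, p=False, s=False, t=True;
  b=True, p=False, s=True, t=False;
  b=True, p=False, s=True, t=True;
  b=True, p=True, s=False, t=False;
  b=True, p=True, s=True, t=False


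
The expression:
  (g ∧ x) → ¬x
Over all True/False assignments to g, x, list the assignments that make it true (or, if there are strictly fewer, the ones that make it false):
is false only for:
  g=True, x=True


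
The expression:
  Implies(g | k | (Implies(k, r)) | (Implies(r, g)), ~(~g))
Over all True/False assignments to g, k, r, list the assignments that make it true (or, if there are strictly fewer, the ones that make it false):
is true only for:
  g=True, k=False, r=False;
  g=True, k=False, r=True;
  g=True, k=True, r=False;
  g=True, k=True, r=True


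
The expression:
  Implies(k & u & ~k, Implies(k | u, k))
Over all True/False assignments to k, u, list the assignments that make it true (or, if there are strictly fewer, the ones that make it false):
is always true.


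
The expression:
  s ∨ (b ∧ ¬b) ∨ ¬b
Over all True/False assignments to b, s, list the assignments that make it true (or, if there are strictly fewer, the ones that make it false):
is false only for:
  b=True, s=False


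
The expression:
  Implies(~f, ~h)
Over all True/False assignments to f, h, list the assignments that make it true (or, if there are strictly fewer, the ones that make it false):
is false only for:
  f=False, h=True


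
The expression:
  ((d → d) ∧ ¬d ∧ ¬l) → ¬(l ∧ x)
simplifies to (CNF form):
True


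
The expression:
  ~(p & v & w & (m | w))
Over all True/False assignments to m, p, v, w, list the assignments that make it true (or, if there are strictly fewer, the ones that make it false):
is false only for:
  m=False, p=True, v=True, w=True;
  m=True, p=True, v=True, w=True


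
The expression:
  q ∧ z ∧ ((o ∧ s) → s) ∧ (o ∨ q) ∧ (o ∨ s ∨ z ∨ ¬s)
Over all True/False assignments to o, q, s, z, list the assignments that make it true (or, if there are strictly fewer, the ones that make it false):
is true only for:
  o=False, q=True, s=False, z=True;
  o=False, q=True, s=True, z=True;
  o=True, q=True, s=False, z=True;
  o=True, q=True, s=True, z=True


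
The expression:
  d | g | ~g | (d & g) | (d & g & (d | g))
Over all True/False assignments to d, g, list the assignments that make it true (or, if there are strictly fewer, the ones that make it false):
is always true.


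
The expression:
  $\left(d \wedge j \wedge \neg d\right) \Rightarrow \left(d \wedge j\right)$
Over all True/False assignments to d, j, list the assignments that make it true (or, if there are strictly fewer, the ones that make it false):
is always true.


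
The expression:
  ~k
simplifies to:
~k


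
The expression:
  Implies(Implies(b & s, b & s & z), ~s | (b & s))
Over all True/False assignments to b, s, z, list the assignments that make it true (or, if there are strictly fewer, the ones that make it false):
is false only for:
  b=False, s=True, z=False;
  b=False, s=True, z=True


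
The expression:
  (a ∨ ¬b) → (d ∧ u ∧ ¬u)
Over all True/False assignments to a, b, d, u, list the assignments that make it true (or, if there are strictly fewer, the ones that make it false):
is true only for:
  a=False, b=True, d=False, u=False;
  a=False, b=True, d=False, u=True;
  a=False, b=True, d=True, u=False;
  a=False, b=True, d=True, u=True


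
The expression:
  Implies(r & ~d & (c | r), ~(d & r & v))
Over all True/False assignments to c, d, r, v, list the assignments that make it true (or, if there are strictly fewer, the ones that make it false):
is always true.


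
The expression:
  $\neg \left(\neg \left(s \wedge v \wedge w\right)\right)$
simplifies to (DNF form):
$s \wedge v \wedge w$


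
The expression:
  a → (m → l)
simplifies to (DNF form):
l ∨ ¬a ∨ ¬m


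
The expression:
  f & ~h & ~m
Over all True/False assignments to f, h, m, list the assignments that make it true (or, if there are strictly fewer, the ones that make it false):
is true only for:
  f=True, h=False, m=False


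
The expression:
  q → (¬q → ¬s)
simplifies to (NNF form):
True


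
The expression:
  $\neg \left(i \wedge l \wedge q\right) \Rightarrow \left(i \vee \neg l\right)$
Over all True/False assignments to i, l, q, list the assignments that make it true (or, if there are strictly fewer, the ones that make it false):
is false only for:
  i=False, l=True, q=False;
  i=False, l=True, q=True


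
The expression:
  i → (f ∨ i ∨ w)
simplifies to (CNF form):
True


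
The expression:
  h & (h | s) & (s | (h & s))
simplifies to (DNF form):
h & s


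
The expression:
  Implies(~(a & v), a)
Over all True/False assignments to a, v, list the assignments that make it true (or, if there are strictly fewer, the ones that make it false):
is true only for:
  a=True, v=False;
  a=True, v=True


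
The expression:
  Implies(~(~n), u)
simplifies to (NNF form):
u | ~n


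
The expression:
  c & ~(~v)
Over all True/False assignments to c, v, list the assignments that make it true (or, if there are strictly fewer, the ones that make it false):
is true only for:
  c=True, v=True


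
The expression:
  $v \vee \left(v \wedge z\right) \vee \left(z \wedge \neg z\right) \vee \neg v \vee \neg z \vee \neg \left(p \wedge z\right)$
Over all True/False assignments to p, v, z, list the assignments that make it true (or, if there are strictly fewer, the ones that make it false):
is always true.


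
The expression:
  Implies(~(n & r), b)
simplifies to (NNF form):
b | (n & r)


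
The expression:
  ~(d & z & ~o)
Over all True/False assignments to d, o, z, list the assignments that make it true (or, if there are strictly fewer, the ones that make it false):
is false only for:
  d=True, o=False, z=True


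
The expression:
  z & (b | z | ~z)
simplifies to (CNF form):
z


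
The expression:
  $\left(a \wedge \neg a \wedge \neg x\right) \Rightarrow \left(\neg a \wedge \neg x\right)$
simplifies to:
$\text{True}$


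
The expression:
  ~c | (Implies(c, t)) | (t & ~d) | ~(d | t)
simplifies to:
t | ~c | ~d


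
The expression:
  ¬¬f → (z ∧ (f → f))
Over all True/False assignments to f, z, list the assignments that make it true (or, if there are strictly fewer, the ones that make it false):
is false only for:
  f=True, z=False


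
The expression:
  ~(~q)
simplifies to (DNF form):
q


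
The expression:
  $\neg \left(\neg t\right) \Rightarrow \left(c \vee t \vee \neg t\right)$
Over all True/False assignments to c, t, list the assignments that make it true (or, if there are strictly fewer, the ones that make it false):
is always true.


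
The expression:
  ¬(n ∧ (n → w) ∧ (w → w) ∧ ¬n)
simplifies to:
True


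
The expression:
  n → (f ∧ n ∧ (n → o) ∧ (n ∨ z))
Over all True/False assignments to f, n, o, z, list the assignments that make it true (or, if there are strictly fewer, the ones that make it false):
is false only for:
  f=False, n=True, o=False, z=False;
  f=False, n=True, o=False, z=True;
  f=False, n=True, o=True, z=False;
  f=False, n=True, o=True, z=True;
  f=True, n=True, o=False, z=False;
  f=True, n=True, o=False, z=True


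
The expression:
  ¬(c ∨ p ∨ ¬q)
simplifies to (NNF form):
q ∧ ¬c ∧ ¬p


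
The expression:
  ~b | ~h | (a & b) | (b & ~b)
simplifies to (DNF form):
a | ~b | ~h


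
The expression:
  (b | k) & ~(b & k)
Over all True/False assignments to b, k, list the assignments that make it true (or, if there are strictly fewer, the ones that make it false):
is true only for:
  b=False, k=True;
  b=True, k=False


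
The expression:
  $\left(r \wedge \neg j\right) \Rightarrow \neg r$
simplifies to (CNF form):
$j \vee \neg r$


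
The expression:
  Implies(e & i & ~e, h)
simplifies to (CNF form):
True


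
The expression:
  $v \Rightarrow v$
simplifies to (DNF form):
$\text{True}$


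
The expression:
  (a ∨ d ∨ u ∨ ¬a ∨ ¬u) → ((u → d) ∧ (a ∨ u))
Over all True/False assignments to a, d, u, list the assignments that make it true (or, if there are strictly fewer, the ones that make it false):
is true only for:
  a=False, d=True, u=True;
  a=True, d=False, u=False;
  a=True, d=True, u=False;
  a=True, d=True, u=True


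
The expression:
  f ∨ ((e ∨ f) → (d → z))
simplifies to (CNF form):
f ∨ z ∨ ¬d ∨ ¬e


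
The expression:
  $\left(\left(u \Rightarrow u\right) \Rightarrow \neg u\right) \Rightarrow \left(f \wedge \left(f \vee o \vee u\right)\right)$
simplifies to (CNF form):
$f \vee u$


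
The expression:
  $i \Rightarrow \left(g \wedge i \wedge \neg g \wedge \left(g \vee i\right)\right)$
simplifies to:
$\neg i$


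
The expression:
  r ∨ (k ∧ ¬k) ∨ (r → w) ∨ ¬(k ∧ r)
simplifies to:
True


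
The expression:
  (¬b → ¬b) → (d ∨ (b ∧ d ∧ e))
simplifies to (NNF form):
d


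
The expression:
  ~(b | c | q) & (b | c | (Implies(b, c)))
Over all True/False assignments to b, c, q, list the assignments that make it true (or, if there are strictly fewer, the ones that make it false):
is true only for:
  b=False, c=False, q=False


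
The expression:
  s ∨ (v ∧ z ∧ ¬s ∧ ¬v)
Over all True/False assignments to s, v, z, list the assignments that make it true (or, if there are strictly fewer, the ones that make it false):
is true only for:
  s=True, v=False, z=False;
  s=True, v=False, z=True;
  s=True, v=True, z=False;
  s=True, v=True, z=True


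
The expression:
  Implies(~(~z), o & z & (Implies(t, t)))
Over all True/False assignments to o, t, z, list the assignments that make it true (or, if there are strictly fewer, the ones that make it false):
is false only for:
  o=False, t=False, z=True;
  o=False, t=True, z=True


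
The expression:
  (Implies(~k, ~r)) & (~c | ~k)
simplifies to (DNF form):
(k & ~c) | (~k & ~r)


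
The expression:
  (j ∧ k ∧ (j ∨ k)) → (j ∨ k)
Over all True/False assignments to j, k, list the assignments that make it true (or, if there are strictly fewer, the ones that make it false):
is always true.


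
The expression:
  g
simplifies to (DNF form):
g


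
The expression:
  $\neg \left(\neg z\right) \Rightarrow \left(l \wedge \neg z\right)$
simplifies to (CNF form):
$\neg z$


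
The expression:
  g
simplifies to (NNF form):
g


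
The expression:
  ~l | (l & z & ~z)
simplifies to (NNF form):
~l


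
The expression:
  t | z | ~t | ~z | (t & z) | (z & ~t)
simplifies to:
True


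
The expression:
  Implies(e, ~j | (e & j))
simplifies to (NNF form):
True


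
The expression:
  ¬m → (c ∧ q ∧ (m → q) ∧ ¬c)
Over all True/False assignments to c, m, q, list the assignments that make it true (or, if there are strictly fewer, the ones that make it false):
is true only for:
  c=False, m=True, q=False;
  c=False, m=True, q=True;
  c=True, m=True, q=False;
  c=True, m=True, q=True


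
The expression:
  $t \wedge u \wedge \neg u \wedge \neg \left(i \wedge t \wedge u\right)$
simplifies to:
$\text{False}$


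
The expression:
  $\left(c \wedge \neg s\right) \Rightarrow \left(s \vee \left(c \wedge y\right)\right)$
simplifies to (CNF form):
$s \vee y \vee \neg c$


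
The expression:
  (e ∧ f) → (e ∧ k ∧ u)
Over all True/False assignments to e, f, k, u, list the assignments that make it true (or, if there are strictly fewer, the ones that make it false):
is false only for:
  e=True, f=True, k=False, u=False;
  e=True, f=True, k=False, u=True;
  e=True, f=True, k=True, u=False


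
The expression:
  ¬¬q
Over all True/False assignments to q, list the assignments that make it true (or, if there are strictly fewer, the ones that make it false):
is true only for:
  q=True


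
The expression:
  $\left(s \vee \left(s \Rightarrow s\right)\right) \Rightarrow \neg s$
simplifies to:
$\neg s$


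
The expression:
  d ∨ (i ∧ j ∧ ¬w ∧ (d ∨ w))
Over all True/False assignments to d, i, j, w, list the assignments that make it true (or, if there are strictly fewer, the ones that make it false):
is true only for:
  d=True, i=False, j=False, w=False;
  d=True, i=False, j=False, w=True;
  d=True, i=False, j=True, w=False;
  d=True, i=False, j=True, w=True;
  d=True, i=True, j=False, w=False;
  d=True, i=True, j=False, w=True;
  d=True, i=True, j=True, w=False;
  d=True, i=True, j=True, w=True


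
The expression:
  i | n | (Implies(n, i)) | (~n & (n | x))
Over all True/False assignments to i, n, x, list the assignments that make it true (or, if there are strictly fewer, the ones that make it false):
is always true.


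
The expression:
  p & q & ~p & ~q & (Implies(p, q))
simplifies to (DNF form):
False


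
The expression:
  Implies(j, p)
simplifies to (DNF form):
p | ~j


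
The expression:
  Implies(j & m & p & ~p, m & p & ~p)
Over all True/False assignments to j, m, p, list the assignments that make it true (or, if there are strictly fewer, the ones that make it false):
is always true.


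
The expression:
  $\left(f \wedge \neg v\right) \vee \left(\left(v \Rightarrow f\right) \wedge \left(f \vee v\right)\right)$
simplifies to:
$f$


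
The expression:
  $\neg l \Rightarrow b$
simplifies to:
$b \vee l$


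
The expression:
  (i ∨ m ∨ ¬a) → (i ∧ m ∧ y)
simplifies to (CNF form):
(a ∨ i) ∧ (i ∨ ¬m) ∧ (m ∨ ¬i) ∧ (y ∨ ¬m)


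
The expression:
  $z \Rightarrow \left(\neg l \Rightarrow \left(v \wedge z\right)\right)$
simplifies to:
$l \vee v \vee \neg z$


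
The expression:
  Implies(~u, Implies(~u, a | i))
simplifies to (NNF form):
a | i | u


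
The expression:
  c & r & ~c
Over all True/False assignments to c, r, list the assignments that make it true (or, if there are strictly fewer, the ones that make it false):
is never true.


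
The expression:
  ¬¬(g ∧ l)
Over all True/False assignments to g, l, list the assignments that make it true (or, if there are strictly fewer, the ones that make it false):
is true only for:
  g=True, l=True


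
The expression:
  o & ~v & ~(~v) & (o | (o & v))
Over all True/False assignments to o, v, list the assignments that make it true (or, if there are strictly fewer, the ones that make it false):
is never true.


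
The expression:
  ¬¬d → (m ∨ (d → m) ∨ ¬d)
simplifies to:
m ∨ ¬d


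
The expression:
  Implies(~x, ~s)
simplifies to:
x | ~s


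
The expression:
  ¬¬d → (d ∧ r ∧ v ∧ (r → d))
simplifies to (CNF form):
(r ∨ ¬d) ∧ (v ∨ ¬d)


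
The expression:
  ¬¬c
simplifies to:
c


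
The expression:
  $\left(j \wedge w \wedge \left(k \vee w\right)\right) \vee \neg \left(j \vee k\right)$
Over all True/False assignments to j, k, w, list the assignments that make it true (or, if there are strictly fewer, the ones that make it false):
is true only for:
  j=False, k=False, w=False;
  j=False, k=False, w=True;
  j=True, k=False, w=True;
  j=True, k=True, w=True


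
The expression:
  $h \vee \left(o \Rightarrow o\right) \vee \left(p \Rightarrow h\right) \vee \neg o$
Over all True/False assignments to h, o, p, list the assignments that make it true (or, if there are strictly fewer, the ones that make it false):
is always true.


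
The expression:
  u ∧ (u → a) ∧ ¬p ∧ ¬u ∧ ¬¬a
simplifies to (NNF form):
False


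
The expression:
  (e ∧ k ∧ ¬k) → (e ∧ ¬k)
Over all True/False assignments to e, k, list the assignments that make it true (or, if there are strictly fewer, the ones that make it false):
is always true.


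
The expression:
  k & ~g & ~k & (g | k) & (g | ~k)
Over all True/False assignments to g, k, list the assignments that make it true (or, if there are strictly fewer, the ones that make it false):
is never true.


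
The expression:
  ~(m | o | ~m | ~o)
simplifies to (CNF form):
False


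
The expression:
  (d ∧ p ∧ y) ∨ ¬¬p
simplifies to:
p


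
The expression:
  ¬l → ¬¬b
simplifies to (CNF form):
b ∨ l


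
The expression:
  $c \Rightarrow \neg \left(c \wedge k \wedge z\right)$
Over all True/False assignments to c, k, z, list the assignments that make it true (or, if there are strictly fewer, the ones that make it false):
is false only for:
  c=True, k=True, z=True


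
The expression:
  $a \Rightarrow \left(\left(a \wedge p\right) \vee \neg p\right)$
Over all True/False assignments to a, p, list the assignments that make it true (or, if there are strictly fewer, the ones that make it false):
is always true.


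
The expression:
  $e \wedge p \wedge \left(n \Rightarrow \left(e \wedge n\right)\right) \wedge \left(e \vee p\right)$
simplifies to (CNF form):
$e \wedge p$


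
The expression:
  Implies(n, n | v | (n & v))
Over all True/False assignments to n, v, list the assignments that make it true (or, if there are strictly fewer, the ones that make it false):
is always true.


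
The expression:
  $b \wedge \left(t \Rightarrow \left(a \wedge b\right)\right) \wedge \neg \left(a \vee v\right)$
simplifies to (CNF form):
$b \wedge \neg a \wedge \neg t \wedge \neg v$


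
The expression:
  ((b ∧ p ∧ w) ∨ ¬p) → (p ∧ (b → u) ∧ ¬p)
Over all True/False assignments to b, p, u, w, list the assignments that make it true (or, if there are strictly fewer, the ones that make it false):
is true only for:
  b=False, p=True, u=False, w=False;
  b=False, p=True, u=False, w=True;
  b=False, p=True, u=True, w=False;
  b=False, p=True, u=True, w=True;
  b=True, p=True, u=False, w=False;
  b=True, p=True, u=True, w=False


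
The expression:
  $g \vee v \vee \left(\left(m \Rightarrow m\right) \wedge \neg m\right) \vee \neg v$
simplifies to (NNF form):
$\text{True}$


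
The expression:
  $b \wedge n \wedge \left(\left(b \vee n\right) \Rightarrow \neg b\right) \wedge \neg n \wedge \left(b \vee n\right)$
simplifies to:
$\text{False}$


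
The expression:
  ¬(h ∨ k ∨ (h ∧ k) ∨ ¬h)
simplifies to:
False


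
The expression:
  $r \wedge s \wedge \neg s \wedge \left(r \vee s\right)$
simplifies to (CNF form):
$\text{False}$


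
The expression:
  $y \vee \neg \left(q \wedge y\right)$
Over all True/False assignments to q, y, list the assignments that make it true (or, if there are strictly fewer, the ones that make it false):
is always true.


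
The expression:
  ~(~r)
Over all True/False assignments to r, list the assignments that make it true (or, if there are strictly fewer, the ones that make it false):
is true only for:
  r=True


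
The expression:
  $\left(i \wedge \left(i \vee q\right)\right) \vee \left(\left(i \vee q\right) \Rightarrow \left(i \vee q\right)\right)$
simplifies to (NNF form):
$\text{True}$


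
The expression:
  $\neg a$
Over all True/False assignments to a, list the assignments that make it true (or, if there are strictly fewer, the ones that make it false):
is true only for:
  a=False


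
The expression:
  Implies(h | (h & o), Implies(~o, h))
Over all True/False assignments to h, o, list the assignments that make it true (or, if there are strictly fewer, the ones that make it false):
is always true.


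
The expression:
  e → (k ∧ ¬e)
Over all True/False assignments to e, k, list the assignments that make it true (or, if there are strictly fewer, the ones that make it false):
is true only for:
  e=False, k=False;
  e=False, k=True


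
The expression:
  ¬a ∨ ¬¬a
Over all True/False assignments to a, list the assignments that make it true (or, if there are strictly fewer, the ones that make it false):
is always true.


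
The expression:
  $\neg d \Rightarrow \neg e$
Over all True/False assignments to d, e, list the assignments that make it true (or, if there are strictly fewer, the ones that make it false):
is false only for:
  d=False, e=True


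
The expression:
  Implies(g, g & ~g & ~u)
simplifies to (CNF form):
~g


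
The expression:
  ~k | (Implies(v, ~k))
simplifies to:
~k | ~v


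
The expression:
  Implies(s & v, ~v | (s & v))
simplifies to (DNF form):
True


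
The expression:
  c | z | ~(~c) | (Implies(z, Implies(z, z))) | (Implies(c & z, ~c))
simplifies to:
True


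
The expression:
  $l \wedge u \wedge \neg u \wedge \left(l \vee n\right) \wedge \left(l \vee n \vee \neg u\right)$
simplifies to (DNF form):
$\text{False}$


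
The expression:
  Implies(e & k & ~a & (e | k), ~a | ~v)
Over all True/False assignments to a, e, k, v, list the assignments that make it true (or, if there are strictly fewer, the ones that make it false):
is always true.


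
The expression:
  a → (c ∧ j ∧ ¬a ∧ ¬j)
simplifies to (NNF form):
¬a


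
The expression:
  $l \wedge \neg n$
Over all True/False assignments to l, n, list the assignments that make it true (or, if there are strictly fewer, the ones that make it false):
is true only for:
  l=True, n=False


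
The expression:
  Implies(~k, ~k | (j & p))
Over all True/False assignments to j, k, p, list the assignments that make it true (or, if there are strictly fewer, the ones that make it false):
is always true.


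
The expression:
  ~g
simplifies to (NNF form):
~g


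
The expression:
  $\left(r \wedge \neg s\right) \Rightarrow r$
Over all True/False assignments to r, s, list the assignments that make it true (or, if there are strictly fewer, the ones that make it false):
is always true.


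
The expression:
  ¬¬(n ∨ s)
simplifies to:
n ∨ s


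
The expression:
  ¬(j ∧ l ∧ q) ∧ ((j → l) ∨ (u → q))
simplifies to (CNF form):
(¬j ∨ ¬l ∨ ¬q) ∧ (l ∨ q ∨ ¬j ∨ ¬u)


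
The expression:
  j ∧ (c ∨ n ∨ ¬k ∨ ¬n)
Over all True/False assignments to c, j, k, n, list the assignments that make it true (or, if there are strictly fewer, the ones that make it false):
is true only for:
  c=False, j=True, k=False, n=False;
  c=False, j=True, k=False, n=True;
  c=False, j=True, k=True, n=False;
  c=False, j=True, k=True, n=True;
  c=True, j=True, k=False, n=False;
  c=True, j=True, k=False, n=True;
  c=True, j=True, k=True, n=False;
  c=True, j=True, k=True, n=True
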